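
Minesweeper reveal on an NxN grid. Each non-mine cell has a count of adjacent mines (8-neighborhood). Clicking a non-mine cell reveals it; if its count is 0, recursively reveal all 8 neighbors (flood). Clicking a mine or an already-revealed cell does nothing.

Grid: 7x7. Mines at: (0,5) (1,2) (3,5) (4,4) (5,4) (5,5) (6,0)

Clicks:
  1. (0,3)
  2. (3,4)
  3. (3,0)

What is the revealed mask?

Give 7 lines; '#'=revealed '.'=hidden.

Click 1 (0,3) count=1: revealed 1 new [(0,3)] -> total=1
Click 2 (3,4) count=2: revealed 1 new [(3,4)] -> total=2
Click 3 (3,0) count=0: revealed 23 new [(0,0) (0,1) (1,0) (1,1) (2,0) (2,1) (2,2) (2,3) (3,0) (3,1) (3,2) (3,3) (4,0) (4,1) (4,2) (4,3) (5,0) (5,1) (5,2) (5,3) (6,1) (6,2) (6,3)] -> total=25

Answer: ##.#...
##.....
####...
#####..
####...
####...
.###...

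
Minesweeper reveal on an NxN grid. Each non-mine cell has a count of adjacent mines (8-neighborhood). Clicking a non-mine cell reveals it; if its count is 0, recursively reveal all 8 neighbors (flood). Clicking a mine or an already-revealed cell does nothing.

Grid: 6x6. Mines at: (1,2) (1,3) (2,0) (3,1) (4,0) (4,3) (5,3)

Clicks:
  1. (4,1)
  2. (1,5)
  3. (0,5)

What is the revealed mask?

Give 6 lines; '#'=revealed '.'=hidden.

Answer: ....##
....##
....##
....##
.#..##
....##

Derivation:
Click 1 (4,1) count=2: revealed 1 new [(4,1)] -> total=1
Click 2 (1,5) count=0: revealed 12 new [(0,4) (0,5) (1,4) (1,5) (2,4) (2,5) (3,4) (3,5) (4,4) (4,5) (5,4) (5,5)] -> total=13
Click 3 (0,5) count=0: revealed 0 new [(none)] -> total=13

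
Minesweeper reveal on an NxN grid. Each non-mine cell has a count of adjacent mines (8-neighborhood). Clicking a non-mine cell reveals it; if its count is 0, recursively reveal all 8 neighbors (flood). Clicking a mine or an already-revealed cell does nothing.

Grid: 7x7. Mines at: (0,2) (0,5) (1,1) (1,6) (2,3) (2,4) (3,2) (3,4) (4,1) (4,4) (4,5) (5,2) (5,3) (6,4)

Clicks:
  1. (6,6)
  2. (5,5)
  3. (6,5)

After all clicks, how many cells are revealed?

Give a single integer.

Click 1 (6,6) count=0: revealed 4 new [(5,5) (5,6) (6,5) (6,6)] -> total=4
Click 2 (5,5) count=3: revealed 0 new [(none)] -> total=4
Click 3 (6,5) count=1: revealed 0 new [(none)] -> total=4

Answer: 4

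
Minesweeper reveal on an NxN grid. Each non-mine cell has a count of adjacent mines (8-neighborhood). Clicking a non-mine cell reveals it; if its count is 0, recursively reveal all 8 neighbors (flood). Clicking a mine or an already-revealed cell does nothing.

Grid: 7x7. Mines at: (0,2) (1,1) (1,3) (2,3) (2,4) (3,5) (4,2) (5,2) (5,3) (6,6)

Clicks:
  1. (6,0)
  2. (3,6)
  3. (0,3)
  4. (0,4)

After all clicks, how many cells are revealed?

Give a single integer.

Answer: 13

Derivation:
Click 1 (6,0) count=0: revealed 10 new [(2,0) (2,1) (3,0) (3,1) (4,0) (4,1) (5,0) (5,1) (6,0) (6,1)] -> total=10
Click 2 (3,6) count=1: revealed 1 new [(3,6)] -> total=11
Click 3 (0,3) count=2: revealed 1 new [(0,3)] -> total=12
Click 4 (0,4) count=1: revealed 1 new [(0,4)] -> total=13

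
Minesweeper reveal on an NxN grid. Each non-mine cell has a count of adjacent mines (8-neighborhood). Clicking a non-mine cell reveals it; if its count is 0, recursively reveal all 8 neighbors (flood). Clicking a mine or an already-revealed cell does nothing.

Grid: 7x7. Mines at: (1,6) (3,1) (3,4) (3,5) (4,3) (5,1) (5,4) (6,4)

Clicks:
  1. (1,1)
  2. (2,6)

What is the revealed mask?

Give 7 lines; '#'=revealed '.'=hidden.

Click 1 (1,1) count=0: revealed 18 new [(0,0) (0,1) (0,2) (0,3) (0,4) (0,5) (1,0) (1,1) (1,2) (1,3) (1,4) (1,5) (2,0) (2,1) (2,2) (2,3) (2,4) (2,5)] -> total=18
Click 2 (2,6) count=2: revealed 1 new [(2,6)] -> total=19

Answer: ######.
######.
#######
.......
.......
.......
.......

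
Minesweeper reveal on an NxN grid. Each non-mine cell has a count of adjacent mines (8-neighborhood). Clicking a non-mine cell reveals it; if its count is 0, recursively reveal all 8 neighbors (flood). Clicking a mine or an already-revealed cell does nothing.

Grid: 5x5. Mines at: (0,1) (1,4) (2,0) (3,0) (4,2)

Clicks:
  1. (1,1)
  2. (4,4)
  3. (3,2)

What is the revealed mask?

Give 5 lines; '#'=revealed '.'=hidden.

Answer: .....
.#...
...##
..###
...##

Derivation:
Click 1 (1,1) count=2: revealed 1 new [(1,1)] -> total=1
Click 2 (4,4) count=0: revealed 6 new [(2,3) (2,4) (3,3) (3,4) (4,3) (4,4)] -> total=7
Click 3 (3,2) count=1: revealed 1 new [(3,2)] -> total=8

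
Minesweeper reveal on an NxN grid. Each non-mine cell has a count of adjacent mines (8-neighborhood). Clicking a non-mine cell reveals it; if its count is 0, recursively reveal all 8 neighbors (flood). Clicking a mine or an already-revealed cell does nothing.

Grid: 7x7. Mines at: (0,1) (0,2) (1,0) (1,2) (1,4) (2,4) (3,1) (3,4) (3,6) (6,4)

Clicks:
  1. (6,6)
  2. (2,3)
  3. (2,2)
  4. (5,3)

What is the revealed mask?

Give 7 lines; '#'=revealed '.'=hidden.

Click 1 (6,6) count=0: revealed 6 new [(4,5) (4,6) (5,5) (5,6) (6,5) (6,6)] -> total=6
Click 2 (2,3) count=4: revealed 1 new [(2,3)] -> total=7
Click 3 (2,2) count=2: revealed 1 new [(2,2)] -> total=8
Click 4 (5,3) count=1: revealed 1 new [(5,3)] -> total=9

Answer: .......
.......
..##...
.......
.....##
...#.##
.....##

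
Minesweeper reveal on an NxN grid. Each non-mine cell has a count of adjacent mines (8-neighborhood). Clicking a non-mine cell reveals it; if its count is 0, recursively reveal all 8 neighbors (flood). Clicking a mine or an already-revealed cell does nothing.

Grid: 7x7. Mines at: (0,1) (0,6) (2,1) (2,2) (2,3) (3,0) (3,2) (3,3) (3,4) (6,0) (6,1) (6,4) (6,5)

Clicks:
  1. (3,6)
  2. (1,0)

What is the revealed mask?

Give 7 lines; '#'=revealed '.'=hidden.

Answer: .......
#....##
.....##
.....##
.....##
.....##
.......

Derivation:
Click 1 (3,6) count=0: revealed 10 new [(1,5) (1,6) (2,5) (2,6) (3,5) (3,6) (4,5) (4,6) (5,5) (5,6)] -> total=10
Click 2 (1,0) count=2: revealed 1 new [(1,0)] -> total=11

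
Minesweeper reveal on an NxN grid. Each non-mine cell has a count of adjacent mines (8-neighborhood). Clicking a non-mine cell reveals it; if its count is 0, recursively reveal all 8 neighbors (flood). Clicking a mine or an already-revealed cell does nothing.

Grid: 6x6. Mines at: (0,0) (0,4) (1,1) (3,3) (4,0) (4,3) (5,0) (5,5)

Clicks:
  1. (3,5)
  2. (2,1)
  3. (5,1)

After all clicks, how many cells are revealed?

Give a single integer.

Click 1 (3,5) count=0: revealed 8 new [(1,4) (1,5) (2,4) (2,5) (3,4) (3,5) (4,4) (4,5)] -> total=8
Click 2 (2,1) count=1: revealed 1 new [(2,1)] -> total=9
Click 3 (5,1) count=2: revealed 1 new [(5,1)] -> total=10

Answer: 10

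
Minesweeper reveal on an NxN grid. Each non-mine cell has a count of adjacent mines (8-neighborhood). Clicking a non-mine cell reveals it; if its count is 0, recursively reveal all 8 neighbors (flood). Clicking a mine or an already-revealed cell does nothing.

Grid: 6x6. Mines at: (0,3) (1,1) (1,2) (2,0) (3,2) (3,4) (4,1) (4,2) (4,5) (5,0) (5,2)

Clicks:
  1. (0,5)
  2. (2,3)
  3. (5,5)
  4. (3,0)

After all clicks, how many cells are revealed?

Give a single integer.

Click 1 (0,5) count=0: revealed 6 new [(0,4) (0,5) (1,4) (1,5) (2,4) (2,5)] -> total=6
Click 2 (2,3) count=3: revealed 1 new [(2,3)] -> total=7
Click 3 (5,5) count=1: revealed 1 new [(5,5)] -> total=8
Click 4 (3,0) count=2: revealed 1 new [(3,0)] -> total=9

Answer: 9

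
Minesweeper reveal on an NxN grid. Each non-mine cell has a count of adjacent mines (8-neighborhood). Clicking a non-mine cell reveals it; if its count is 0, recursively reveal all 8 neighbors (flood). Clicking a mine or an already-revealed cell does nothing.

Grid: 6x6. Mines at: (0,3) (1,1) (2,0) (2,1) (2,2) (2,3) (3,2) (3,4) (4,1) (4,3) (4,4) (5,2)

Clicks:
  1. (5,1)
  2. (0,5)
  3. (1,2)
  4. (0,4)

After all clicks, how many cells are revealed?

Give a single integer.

Answer: 8

Derivation:
Click 1 (5,1) count=2: revealed 1 new [(5,1)] -> total=1
Click 2 (0,5) count=0: revealed 6 new [(0,4) (0,5) (1,4) (1,5) (2,4) (2,5)] -> total=7
Click 3 (1,2) count=5: revealed 1 new [(1,2)] -> total=8
Click 4 (0,4) count=1: revealed 0 new [(none)] -> total=8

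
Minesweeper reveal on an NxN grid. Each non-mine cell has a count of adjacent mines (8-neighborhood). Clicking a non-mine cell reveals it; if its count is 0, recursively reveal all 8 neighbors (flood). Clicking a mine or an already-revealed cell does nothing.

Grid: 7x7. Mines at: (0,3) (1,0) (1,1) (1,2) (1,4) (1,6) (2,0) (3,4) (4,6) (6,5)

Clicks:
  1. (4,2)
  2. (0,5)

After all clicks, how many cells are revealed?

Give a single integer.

Answer: 23

Derivation:
Click 1 (4,2) count=0: revealed 22 new [(2,1) (2,2) (2,3) (3,0) (3,1) (3,2) (3,3) (4,0) (4,1) (4,2) (4,3) (4,4) (5,0) (5,1) (5,2) (5,3) (5,4) (6,0) (6,1) (6,2) (6,3) (6,4)] -> total=22
Click 2 (0,5) count=2: revealed 1 new [(0,5)] -> total=23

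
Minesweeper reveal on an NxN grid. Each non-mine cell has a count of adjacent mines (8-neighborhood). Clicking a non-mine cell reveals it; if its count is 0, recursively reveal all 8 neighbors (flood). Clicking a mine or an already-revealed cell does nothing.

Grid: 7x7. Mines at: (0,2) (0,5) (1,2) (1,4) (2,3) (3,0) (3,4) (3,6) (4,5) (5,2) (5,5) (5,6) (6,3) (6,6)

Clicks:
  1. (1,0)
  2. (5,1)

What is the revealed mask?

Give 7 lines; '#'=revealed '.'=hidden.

Click 1 (1,0) count=0: revealed 6 new [(0,0) (0,1) (1,0) (1,1) (2,0) (2,1)] -> total=6
Click 2 (5,1) count=1: revealed 1 new [(5,1)] -> total=7

Answer: ##.....
##.....
##.....
.......
.......
.#.....
.......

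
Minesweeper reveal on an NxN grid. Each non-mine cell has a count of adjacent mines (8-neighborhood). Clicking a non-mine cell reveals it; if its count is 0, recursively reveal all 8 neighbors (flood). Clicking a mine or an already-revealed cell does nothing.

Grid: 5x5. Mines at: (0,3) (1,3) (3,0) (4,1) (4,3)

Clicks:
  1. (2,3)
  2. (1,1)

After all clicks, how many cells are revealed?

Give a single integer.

Answer: 10

Derivation:
Click 1 (2,3) count=1: revealed 1 new [(2,3)] -> total=1
Click 2 (1,1) count=0: revealed 9 new [(0,0) (0,1) (0,2) (1,0) (1,1) (1,2) (2,0) (2,1) (2,2)] -> total=10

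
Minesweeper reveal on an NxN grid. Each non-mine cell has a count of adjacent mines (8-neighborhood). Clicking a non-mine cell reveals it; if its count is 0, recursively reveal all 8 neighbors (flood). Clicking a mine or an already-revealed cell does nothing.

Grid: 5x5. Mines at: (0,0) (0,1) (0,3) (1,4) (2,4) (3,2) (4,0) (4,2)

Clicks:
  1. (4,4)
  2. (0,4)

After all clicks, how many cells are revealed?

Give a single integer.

Click 1 (4,4) count=0: revealed 4 new [(3,3) (3,4) (4,3) (4,4)] -> total=4
Click 2 (0,4) count=2: revealed 1 new [(0,4)] -> total=5

Answer: 5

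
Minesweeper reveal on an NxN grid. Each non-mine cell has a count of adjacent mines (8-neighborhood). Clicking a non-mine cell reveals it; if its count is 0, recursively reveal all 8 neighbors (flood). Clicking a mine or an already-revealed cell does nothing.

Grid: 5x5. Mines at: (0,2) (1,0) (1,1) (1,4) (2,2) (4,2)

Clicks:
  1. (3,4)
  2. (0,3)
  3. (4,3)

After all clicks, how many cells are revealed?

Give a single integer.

Answer: 7

Derivation:
Click 1 (3,4) count=0: revealed 6 new [(2,3) (2,4) (3,3) (3,4) (4,3) (4,4)] -> total=6
Click 2 (0,3) count=2: revealed 1 new [(0,3)] -> total=7
Click 3 (4,3) count=1: revealed 0 new [(none)] -> total=7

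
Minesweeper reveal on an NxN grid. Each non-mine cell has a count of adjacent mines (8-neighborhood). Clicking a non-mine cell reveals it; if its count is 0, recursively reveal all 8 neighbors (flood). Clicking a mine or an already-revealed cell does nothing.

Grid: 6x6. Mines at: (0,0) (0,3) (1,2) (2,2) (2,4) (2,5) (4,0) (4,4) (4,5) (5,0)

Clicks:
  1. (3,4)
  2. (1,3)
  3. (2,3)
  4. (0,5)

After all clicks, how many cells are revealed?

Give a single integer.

Answer: 7

Derivation:
Click 1 (3,4) count=4: revealed 1 new [(3,4)] -> total=1
Click 2 (1,3) count=4: revealed 1 new [(1,3)] -> total=2
Click 3 (2,3) count=3: revealed 1 new [(2,3)] -> total=3
Click 4 (0,5) count=0: revealed 4 new [(0,4) (0,5) (1,4) (1,5)] -> total=7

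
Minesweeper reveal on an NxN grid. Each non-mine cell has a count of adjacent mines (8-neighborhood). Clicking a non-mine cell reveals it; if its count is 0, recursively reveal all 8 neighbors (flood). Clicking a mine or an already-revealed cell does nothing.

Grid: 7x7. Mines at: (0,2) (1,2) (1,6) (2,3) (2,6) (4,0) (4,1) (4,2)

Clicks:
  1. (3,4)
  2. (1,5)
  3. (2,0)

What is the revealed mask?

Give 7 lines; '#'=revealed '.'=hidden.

Answer: ##.....
##...#.
##.....
##..#..
.......
.......
.......

Derivation:
Click 1 (3,4) count=1: revealed 1 new [(3,4)] -> total=1
Click 2 (1,5) count=2: revealed 1 new [(1,5)] -> total=2
Click 3 (2,0) count=0: revealed 8 new [(0,0) (0,1) (1,0) (1,1) (2,0) (2,1) (3,0) (3,1)] -> total=10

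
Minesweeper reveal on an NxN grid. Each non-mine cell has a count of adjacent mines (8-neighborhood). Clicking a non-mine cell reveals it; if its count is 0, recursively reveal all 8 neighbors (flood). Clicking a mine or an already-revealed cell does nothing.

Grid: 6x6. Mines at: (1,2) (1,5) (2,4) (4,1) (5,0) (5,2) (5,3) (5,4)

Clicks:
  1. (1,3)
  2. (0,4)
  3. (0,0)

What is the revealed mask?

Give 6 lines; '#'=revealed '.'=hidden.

Answer: ##..#.
##.#..
##....
##....
......
......

Derivation:
Click 1 (1,3) count=2: revealed 1 new [(1,3)] -> total=1
Click 2 (0,4) count=1: revealed 1 new [(0,4)] -> total=2
Click 3 (0,0) count=0: revealed 8 new [(0,0) (0,1) (1,0) (1,1) (2,0) (2,1) (3,0) (3,1)] -> total=10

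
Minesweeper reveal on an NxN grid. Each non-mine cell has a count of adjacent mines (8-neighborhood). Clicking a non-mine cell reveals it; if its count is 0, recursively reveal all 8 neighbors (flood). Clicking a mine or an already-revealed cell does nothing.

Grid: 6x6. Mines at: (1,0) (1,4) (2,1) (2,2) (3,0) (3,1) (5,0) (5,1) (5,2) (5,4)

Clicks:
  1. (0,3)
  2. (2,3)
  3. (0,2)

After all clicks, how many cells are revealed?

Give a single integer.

Answer: 7

Derivation:
Click 1 (0,3) count=1: revealed 1 new [(0,3)] -> total=1
Click 2 (2,3) count=2: revealed 1 new [(2,3)] -> total=2
Click 3 (0,2) count=0: revealed 5 new [(0,1) (0,2) (1,1) (1,2) (1,3)] -> total=7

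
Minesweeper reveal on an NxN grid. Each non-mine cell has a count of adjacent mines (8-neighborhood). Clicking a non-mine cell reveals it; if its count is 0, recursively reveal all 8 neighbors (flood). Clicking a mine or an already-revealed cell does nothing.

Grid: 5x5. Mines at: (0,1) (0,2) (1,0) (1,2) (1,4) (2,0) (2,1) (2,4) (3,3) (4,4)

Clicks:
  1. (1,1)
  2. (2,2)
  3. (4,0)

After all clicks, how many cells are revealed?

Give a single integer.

Click 1 (1,1) count=6: revealed 1 new [(1,1)] -> total=1
Click 2 (2,2) count=3: revealed 1 new [(2,2)] -> total=2
Click 3 (4,0) count=0: revealed 6 new [(3,0) (3,1) (3,2) (4,0) (4,1) (4,2)] -> total=8

Answer: 8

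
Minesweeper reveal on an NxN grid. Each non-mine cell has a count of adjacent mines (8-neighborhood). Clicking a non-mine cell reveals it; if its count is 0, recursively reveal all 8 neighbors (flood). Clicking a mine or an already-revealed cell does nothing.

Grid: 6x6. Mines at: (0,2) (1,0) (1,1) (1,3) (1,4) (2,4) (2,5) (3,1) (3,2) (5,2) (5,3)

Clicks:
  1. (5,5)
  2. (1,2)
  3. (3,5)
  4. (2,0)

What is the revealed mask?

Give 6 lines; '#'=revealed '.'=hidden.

Answer: ......
..#...
#.....
....##
....##
....##

Derivation:
Click 1 (5,5) count=0: revealed 6 new [(3,4) (3,5) (4,4) (4,5) (5,4) (5,5)] -> total=6
Click 2 (1,2) count=3: revealed 1 new [(1,2)] -> total=7
Click 3 (3,5) count=2: revealed 0 new [(none)] -> total=7
Click 4 (2,0) count=3: revealed 1 new [(2,0)] -> total=8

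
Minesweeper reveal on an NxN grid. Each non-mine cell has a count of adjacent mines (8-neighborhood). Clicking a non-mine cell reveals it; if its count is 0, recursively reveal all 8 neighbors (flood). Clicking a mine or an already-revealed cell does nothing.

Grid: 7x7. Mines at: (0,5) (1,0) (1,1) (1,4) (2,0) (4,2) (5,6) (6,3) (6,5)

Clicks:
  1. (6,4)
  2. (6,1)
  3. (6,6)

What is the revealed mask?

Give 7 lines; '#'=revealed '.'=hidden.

Click 1 (6,4) count=2: revealed 1 new [(6,4)] -> total=1
Click 2 (6,1) count=0: revealed 10 new [(3,0) (3,1) (4,0) (4,1) (5,0) (5,1) (5,2) (6,0) (6,1) (6,2)] -> total=11
Click 3 (6,6) count=2: revealed 1 new [(6,6)] -> total=12

Answer: .......
.......
.......
##.....
##.....
###....
###.#.#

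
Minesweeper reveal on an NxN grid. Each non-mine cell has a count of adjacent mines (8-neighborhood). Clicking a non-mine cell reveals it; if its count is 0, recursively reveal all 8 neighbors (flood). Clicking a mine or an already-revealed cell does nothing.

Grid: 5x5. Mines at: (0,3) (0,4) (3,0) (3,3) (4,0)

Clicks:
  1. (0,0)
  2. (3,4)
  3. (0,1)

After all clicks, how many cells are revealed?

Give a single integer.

Answer: 10

Derivation:
Click 1 (0,0) count=0: revealed 9 new [(0,0) (0,1) (0,2) (1,0) (1,1) (1,2) (2,0) (2,1) (2,2)] -> total=9
Click 2 (3,4) count=1: revealed 1 new [(3,4)] -> total=10
Click 3 (0,1) count=0: revealed 0 new [(none)] -> total=10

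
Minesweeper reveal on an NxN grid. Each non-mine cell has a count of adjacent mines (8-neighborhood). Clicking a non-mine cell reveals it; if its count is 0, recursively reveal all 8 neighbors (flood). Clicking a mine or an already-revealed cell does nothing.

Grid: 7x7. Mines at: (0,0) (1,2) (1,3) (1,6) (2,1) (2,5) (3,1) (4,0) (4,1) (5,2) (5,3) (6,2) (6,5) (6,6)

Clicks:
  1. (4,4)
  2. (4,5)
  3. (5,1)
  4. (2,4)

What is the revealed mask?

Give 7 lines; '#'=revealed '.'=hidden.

Click 1 (4,4) count=1: revealed 1 new [(4,4)] -> total=1
Click 2 (4,5) count=0: revealed 8 new [(3,4) (3,5) (3,6) (4,5) (4,6) (5,4) (5,5) (5,6)] -> total=9
Click 3 (5,1) count=4: revealed 1 new [(5,1)] -> total=10
Click 4 (2,4) count=2: revealed 1 new [(2,4)] -> total=11

Answer: .......
.......
....#..
....###
....###
.#..###
.......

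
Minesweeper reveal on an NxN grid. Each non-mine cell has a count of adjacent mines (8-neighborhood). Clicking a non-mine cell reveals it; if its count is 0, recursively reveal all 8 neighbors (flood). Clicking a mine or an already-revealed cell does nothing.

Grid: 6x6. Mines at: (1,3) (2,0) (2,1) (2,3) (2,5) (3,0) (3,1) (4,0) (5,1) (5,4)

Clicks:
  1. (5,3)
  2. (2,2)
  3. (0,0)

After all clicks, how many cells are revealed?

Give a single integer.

Answer: 8

Derivation:
Click 1 (5,3) count=1: revealed 1 new [(5,3)] -> total=1
Click 2 (2,2) count=4: revealed 1 new [(2,2)] -> total=2
Click 3 (0,0) count=0: revealed 6 new [(0,0) (0,1) (0,2) (1,0) (1,1) (1,2)] -> total=8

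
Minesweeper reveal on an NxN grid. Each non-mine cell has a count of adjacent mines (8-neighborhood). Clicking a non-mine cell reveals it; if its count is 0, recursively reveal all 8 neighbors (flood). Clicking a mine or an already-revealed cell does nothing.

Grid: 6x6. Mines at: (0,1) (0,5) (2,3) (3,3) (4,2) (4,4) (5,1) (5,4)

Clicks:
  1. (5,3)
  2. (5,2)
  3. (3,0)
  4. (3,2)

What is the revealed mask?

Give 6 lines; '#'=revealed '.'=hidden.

Click 1 (5,3) count=3: revealed 1 new [(5,3)] -> total=1
Click 2 (5,2) count=2: revealed 1 new [(5,2)] -> total=2
Click 3 (3,0) count=0: revealed 11 new [(1,0) (1,1) (1,2) (2,0) (2,1) (2,2) (3,0) (3,1) (3,2) (4,0) (4,1)] -> total=13
Click 4 (3,2) count=3: revealed 0 new [(none)] -> total=13

Answer: ......
###...
###...
###...
##....
..##..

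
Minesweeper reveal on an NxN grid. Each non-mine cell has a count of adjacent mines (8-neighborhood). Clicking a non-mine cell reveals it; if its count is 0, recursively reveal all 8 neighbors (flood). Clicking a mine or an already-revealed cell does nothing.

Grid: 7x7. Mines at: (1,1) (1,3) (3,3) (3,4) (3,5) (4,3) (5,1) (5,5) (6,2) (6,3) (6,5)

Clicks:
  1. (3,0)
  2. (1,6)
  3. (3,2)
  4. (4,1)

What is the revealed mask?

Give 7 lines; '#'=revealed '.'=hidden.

Click 1 (3,0) count=0: revealed 9 new [(2,0) (2,1) (2,2) (3,0) (3,1) (3,2) (4,0) (4,1) (4,2)] -> total=9
Click 2 (1,6) count=0: revealed 9 new [(0,4) (0,5) (0,6) (1,4) (1,5) (1,6) (2,4) (2,5) (2,6)] -> total=18
Click 3 (3,2) count=2: revealed 0 new [(none)] -> total=18
Click 4 (4,1) count=1: revealed 0 new [(none)] -> total=18

Answer: ....###
....###
###.###
###....
###....
.......
.......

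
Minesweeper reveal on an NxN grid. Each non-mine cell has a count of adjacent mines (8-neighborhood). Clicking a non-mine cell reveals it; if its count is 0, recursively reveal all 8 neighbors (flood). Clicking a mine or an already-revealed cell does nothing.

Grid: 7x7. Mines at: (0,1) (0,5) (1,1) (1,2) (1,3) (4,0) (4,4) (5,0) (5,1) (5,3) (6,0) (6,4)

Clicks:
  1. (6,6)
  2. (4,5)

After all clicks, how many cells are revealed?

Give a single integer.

Click 1 (6,6) count=0: revealed 15 new [(1,4) (1,5) (1,6) (2,4) (2,5) (2,6) (3,4) (3,5) (3,6) (4,5) (4,6) (5,5) (5,6) (6,5) (6,6)] -> total=15
Click 2 (4,5) count=1: revealed 0 new [(none)] -> total=15

Answer: 15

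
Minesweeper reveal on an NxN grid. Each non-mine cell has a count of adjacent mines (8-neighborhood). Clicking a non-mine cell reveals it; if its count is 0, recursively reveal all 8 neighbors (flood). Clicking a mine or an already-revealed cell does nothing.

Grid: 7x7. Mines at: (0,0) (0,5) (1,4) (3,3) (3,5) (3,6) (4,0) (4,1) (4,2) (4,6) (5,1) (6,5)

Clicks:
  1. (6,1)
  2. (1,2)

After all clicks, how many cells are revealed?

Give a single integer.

Click 1 (6,1) count=1: revealed 1 new [(6,1)] -> total=1
Click 2 (1,2) count=0: revealed 14 new [(0,1) (0,2) (0,3) (1,0) (1,1) (1,2) (1,3) (2,0) (2,1) (2,2) (2,3) (3,0) (3,1) (3,2)] -> total=15

Answer: 15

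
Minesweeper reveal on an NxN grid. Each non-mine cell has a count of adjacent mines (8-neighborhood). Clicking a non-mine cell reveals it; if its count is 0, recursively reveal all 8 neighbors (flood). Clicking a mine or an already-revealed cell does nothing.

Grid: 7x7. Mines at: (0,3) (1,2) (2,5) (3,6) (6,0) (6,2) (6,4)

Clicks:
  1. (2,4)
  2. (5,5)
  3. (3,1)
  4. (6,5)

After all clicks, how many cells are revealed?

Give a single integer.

Click 1 (2,4) count=1: revealed 1 new [(2,4)] -> total=1
Click 2 (5,5) count=1: revealed 1 new [(5,5)] -> total=2
Click 3 (3,1) count=0: revealed 25 new [(0,0) (0,1) (1,0) (1,1) (2,0) (2,1) (2,2) (2,3) (3,0) (3,1) (3,2) (3,3) (3,4) (3,5) (4,0) (4,1) (4,2) (4,3) (4,4) (4,5) (5,0) (5,1) (5,2) (5,3) (5,4)] -> total=27
Click 4 (6,5) count=1: revealed 1 new [(6,5)] -> total=28

Answer: 28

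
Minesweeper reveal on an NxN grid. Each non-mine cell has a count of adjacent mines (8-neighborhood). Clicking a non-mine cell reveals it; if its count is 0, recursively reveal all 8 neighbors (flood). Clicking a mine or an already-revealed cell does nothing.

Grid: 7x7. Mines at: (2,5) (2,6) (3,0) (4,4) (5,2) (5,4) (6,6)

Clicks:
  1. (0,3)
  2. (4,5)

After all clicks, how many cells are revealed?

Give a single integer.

Click 1 (0,3) count=0: revealed 26 new [(0,0) (0,1) (0,2) (0,3) (0,4) (0,5) (0,6) (1,0) (1,1) (1,2) (1,3) (1,4) (1,5) (1,6) (2,0) (2,1) (2,2) (2,3) (2,4) (3,1) (3,2) (3,3) (3,4) (4,1) (4,2) (4,3)] -> total=26
Click 2 (4,5) count=2: revealed 1 new [(4,5)] -> total=27

Answer: 27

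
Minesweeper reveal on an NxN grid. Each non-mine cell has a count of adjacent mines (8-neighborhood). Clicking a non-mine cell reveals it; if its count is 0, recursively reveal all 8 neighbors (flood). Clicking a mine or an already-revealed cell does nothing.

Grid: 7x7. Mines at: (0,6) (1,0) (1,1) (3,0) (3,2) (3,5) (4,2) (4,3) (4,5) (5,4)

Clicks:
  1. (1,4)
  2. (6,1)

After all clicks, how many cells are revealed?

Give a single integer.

Answer: 22

Derivation:
Click 1 (1,4) count=0: revealed 12 new [(0,2) (0,3) (0,4) (0,5) (1,2) (1,3) (1,4) (1,5) (2,2) (2,3) (2,4) (2,5)] -> total=12
Click 2 (6,1) count=0: revealed 10 new [(4,0) (4,1) (5,0) (5,1) (5,2) (5,3) (6,0) (6,1) (6,2) (6,3)] -> total=22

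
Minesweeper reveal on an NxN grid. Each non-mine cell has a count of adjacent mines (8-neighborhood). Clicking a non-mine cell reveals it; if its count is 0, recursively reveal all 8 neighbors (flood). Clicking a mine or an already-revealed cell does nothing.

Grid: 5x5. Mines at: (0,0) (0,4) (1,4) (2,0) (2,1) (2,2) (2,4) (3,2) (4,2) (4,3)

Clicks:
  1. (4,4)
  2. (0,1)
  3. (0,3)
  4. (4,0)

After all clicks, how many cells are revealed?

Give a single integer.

Click 1 (4,4) count=1: revealed 1 new [(4,4)] -> total=1
Click 2 (0,1) count=1: revealed 1 new [(0,1)] -> total=2
Click 3 (0,3) count=2: revealed 1 new [(0,3)] -> total=3
Click 4 (4,0) count=0: revealed 4 new [(3,0) (3,1) (4,0) (4,1)] -> total=7

Answer: 7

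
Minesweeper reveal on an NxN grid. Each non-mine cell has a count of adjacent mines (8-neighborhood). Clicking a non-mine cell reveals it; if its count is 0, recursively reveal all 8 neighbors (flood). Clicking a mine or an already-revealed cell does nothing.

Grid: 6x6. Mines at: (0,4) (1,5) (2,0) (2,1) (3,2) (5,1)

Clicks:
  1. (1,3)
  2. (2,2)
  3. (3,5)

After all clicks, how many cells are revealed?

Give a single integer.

Answer: 16

Derivation:
Click 1 (1,3) count=1: revealed 1 new [(1,3)] -> total=1
Click 2 (2,2) count=2: revealed 1 new [(2,2)] -> total=2
Click 3 (3,5) count=0: revealed 14 new [(2,3) (2,4) (2,5) (3,3) (3,4) (3,5) (4,2) (4,3) (4,4) (4,5) (5,2) (5,3) (5,4) (5,5)] -> total=16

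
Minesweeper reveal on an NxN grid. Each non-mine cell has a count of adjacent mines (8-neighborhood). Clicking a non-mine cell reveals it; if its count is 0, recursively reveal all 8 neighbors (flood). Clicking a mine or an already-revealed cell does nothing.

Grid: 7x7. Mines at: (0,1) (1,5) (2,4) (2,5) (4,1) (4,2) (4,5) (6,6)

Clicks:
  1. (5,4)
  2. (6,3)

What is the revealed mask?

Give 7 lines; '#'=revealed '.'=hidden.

Answer: .......
.......
.......
.......
.......
######.
######.

Derivation:
Click 1 (5,4) count=1: revealed 1 new [(5,4)] -> total=1
Click 2 (6,3) count=0: revealed 11 new [(5,0) (5,1) (5,2) (5,3) (5,5) (6,0) (6,1) (6,2) (6,3) (6,4) (6,5)] -> total=12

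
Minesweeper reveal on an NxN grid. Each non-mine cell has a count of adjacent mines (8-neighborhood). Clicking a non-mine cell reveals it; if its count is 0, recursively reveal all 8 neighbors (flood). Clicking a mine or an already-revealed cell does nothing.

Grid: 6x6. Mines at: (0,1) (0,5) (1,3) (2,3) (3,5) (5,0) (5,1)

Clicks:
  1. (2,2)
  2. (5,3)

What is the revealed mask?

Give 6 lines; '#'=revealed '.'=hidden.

Click 1 (2,2) count=2: revealed 1 new [(2,2)] -> total=1
Click 2 (5,3) count=0: revealed 11 new [(3,2) (3,3) (3,4) (4,2) (4,3) (4,4) (4,5) (5,2) (5,3) (5,4) (5,5)] -> total=12

Answer: ......
......
..#...
..###.
..####
..####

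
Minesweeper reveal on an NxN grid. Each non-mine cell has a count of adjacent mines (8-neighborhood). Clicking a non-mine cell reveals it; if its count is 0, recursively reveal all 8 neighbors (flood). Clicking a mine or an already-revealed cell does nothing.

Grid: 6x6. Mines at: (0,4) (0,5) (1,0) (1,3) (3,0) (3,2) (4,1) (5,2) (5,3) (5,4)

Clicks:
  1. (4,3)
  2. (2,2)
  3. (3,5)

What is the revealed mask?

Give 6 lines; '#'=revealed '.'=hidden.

Click 1 (4,3) count=4: revealed 1 new [(4,3)] -> total=1
Click 2 (2,2) count=2: revealed 1 new [(2,2)] -> total=2
Click 3 (3,5) count=0: revealed 10 new [(1,4) (1,5) (2,3) (2,4) (2,5) (3,3) (3,4) (3,5) (4,4) (4,5)] -> total=12

Answer: ......
....##
..####
...###
...###
......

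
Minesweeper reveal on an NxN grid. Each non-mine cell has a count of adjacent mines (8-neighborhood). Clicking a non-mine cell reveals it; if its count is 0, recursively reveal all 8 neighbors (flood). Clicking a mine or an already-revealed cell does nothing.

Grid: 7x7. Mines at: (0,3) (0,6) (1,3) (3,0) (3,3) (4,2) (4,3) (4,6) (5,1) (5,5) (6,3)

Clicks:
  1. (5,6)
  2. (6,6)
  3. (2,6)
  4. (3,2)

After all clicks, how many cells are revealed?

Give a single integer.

Answer: 12

Derivation:
Click 1 (5,6) count=2: revealed 1 new [(5,6)] -> total=1
Click 2 (6,6) count=1: revealed 1 new [(6,6)] -> total=2
Click 3 (2,6) count=0: revealed 9 new [(1,4) (1,5) (1,6) (2,4) (2,5) (2,6) (3,4) (3,5) (3,6)] -> total=11
Click 4 (3,2) count=3: revealed 1 new [(3,2)] -> total=12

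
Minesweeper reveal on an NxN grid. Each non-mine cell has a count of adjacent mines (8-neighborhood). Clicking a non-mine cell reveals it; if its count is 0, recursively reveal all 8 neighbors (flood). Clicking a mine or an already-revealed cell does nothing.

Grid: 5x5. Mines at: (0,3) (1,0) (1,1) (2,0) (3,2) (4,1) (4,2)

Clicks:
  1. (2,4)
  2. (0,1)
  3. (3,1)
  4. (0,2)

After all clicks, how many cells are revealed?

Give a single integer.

Answer: 11

Derivation:
Click 1 (2,4) count=0: revealed 8 new [(1,3) (1,4) (2,3) (2,4) (3,3) (3,4) (4,3) (4,4)] -> total=8
Click 2 (0,1) count=2: revealed 1 new [(0,1)] -> total=9
Click 3 (3,1) count=4: revealed 1 new [(3,1)] -> total=10
Click 4 (0,2) count=2: revealed 1 new [(0,2)] -> total=11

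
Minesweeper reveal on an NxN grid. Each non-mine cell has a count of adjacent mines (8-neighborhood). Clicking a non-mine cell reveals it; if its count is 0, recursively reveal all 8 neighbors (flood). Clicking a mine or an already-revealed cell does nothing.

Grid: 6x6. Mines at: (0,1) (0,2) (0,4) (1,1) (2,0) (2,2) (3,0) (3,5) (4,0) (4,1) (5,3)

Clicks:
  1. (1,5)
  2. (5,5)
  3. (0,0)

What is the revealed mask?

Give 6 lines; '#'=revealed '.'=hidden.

Answer: #.....
.....#
......
......
....##
....##

Derivation:
Click 1 (1,5) count=1: revealed 1 new [(1,5)] -> total=1
Click 2 (5,5) count=0: revealed 4 new [(4,4) (4,5) (5,4) (5,5)] -> total=5
Click 3 (0,0) count=2: revealed 1 new [(0,0)] -> total=6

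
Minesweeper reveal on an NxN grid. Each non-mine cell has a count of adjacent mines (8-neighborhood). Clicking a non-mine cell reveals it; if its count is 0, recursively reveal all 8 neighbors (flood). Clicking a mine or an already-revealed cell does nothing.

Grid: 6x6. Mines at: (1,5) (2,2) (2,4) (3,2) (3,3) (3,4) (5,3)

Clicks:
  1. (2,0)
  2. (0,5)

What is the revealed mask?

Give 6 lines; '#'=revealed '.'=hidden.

Answer: ######
#####.
##....
##....
###...
###...

Derivation:
Click 1 (2,0) count=0: revealed 20 new [(0,0) (0,1) (0,2) (0,3) (0,4) (1,0) (1,1) (1,2) (1,3) (1,4) (2,0) (2,1) (3,0) (3,1) (4,0) (4,1) (4,2) (5,0) (5,1) (5,2)] -> total=20
Click 2 (0,5) count=1: revealed 1 new [(0,5)] -> total=21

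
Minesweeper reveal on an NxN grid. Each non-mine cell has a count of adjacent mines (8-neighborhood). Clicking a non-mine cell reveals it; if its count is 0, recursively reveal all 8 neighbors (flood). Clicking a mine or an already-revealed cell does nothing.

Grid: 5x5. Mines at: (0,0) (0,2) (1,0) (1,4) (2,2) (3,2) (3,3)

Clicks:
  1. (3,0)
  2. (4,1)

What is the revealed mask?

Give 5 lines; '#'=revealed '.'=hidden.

Answer: .....
.....
##...
##...
##...

Derivation:
Click 1 (3,0) count=0: revealed 6 new [(2,0) (2,1) (3,0) (3,1) (4,0) (4,1)] -> total=6
Click 2 (4,1) count=1: revealed 0 new [(none)] -> total=6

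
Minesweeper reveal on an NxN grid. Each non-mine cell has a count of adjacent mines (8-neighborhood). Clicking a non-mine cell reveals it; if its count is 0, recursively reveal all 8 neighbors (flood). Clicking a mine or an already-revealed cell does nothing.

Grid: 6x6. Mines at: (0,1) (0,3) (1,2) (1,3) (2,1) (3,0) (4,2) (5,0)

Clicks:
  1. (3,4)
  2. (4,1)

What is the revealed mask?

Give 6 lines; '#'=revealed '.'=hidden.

Click 1 (3,4) count=0: revealed 16 new [(0,4) (0,5) (1,4) (1,5) (2,3) (2,4) (2,5) (3,3) (3,4) (3,5) (4,3) (4,4) (4,5) (5,3) (5,4) (5,5)] -> total=16
Click 2 (4,1) count=3: revealed 1 new [(4,1)] -> total=17

Answer: ....##
....##
...###
...###
.#.###
...###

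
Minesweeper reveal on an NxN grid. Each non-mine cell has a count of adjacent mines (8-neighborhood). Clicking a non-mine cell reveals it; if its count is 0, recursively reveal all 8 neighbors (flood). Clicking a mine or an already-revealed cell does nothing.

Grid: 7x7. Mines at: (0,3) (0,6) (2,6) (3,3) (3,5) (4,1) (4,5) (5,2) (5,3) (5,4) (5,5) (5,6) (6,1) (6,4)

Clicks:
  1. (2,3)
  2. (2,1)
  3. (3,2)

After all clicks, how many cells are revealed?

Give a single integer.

Answer: 13

Derivation:
Click 1 (2,3) count=1: revealed 1 new [(2,3)] -> total=1
Click 2 (2,1) count=0: revealed 12 new [(0,0) (0,1) (0,2) (1,0) (1,1) (1,2) (2,0) (2,1) (2,2) (3,0) (3,1) (3,2)] -> total=13
Click 3 (3,2) count=2: revealed 0 new [(none)] -> total=13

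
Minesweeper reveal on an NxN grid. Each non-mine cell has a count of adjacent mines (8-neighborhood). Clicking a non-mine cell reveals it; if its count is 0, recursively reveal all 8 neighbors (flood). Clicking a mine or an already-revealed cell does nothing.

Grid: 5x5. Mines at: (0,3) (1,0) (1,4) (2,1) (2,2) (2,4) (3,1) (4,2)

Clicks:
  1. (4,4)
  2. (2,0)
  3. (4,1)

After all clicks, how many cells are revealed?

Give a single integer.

Answer: 6

Derivation:
Click 1 (4,4) count=0: revealed 4 new [(3,3) (3,4) (4,3) (4,4)] -> total=4
Click 2 (2,0) count=3: revealed 1 new [(2,0)] -> total=5
Click 3 (4,1) count=2: revealed 1 new [(4,1)] -> total=6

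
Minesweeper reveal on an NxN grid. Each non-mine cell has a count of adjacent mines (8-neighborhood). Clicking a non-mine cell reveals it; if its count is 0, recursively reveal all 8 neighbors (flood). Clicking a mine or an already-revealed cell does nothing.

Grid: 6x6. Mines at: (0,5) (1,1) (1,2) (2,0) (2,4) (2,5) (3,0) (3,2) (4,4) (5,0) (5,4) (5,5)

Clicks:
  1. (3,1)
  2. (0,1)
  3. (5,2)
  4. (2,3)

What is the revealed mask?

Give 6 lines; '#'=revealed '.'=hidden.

Answer: .#....
......
...#..
.#....
.###..
.###..

Derivation:
Click 1 (3,1) count=3: revealed 1 new [(3,1)] -> total=1
Click 2 (0,1) count=2: revealed 1 new [(0,1)] -> total=2
Click 3 (5,2) count=0: revealed 6 new [(4,1) (4,2) (4,3) (5,1) (5,2) (5,3)] -> total=8
Click 4 (2,3) count=3: revealed 1 new [(2,3)] -> total=9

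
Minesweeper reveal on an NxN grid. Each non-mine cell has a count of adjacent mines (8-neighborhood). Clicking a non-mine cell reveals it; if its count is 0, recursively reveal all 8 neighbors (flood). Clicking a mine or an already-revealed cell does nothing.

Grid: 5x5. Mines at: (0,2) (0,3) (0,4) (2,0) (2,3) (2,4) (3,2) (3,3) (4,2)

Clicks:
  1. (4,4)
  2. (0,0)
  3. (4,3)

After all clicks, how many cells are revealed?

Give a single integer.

Answer: 6

Derivation:
Click 1 (4,4) count=1: revealed 1 new [(4,4)] -> total=1
Click 2 (0,0) count=0: revealed 4 new [(0,0) (0,1) (1,0) (1,1)] -> total=5
Click 3 (4,3) count=3: revealed 1 new [(4,3)] -> total=6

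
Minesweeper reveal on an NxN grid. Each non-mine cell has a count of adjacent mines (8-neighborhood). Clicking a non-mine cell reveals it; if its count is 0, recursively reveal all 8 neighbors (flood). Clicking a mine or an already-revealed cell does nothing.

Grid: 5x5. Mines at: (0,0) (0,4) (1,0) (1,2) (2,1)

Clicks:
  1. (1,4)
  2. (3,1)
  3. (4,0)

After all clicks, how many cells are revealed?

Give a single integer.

Answer: 15

Derivation:
Click 1 (1,4) count=1: revealed 1 new [(1,4)] -> total=1
Click 2 (3,1) count=1: revealed 1 new [(3,1)] -> total=2
Click 3 (4,0) count=0: revealed 13 new [(1,3) (2,2) (2,3) (2,4) (3,0) (3,2) (3,3) (3,4) (4,0) (4,1) (4,2) (4,3) (4,4)] -> total=15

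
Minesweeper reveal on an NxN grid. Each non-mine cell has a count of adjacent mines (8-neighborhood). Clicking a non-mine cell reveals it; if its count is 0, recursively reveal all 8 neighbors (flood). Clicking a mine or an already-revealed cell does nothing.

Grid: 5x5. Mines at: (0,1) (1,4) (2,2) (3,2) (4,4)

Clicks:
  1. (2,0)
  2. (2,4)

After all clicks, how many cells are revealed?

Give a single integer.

Click 1 (2,0) count=0: revealed 8 new [(1,0) (1,1) (2,0) (2,1) (3,0) (3,1) (4,0) (4,1)] -> total=8
Click 2 (2,4) count=1: revealed 1 new [(2,4)] -> total=9

Answer: 9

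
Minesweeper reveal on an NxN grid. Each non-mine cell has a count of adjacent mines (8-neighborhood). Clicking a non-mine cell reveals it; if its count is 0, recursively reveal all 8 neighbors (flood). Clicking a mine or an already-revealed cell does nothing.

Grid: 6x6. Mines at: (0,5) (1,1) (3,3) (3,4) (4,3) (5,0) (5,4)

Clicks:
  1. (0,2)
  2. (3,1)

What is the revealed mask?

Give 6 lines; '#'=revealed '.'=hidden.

Click 1 (0,2) count=1: revealed 1 new [(0,2)] -> total=1
Click 2 (3,1) count=0: revealed 9 new [(2,0) (2,1) (2,2) (3,0) (3,1) (3,2) (4,0) (4,1) (4,2)] -> total=10

Answer: ..#...
......
###...
###...
###...
......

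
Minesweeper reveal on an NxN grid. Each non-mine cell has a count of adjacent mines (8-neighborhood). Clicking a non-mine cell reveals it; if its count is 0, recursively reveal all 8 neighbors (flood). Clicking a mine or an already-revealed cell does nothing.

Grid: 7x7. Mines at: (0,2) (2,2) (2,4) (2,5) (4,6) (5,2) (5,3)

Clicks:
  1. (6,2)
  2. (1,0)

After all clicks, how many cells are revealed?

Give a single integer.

Click 1 (6,2) count=2: revealed 1 new [(6,2)] -> total=1
Click 2 (1,0) count=0: revealed 14 new [(0,0) (0,1) (1,0) (1,1) (2,0) (2,1) (3,0) (3,1) (4,0) (4,1) (5,0) (5,1) (6,0) (6,1)] -> total=15

Answer: 15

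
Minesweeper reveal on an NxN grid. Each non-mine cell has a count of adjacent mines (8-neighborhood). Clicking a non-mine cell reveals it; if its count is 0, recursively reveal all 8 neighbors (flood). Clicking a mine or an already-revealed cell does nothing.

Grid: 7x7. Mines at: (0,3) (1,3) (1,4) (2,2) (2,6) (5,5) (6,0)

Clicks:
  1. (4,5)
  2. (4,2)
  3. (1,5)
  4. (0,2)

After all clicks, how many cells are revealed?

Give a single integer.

Click 1 (4,5) count=1: revealed 1 new [(4,5)] -> total=1
Click 2 (4,2) count=0: revealed 31 new [(0,0) (0,1) (0,2) (1,0) (1,1) (1,2) (2,0) (2,1) (2,3) (2,4) (2,5) (3,0) (3,1) (3,2) (3,3) (3,4) (3,5) (4,0) (4,1) (4,2) (4,3) (4,4) (5,0) (5,1) (5,2) (5,3) (5,4) (6,1) (6,2) (6,3) (6,4)] -> total=32
Click 3 (1,5) count=2: revealed 1 new [(1,5)] -> total=33
Click 4 (0,2) count=2: revealed 0 new [(none)] -> total=33

Answer: 33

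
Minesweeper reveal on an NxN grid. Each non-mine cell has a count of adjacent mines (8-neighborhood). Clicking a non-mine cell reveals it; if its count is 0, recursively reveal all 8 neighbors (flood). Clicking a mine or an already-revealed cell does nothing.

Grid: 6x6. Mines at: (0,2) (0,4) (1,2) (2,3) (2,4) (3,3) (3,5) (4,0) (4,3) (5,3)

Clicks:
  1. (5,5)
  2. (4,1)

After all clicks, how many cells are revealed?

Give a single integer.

Answer: 5

Derivation:
Click 1 (5,5) count=0: revealed 4 new [(4,4) (4,5) (5,4) (5,5)] -> total=4
Click 2 (4,1) count=1: revealed 1 new [(4,1)] -> total=5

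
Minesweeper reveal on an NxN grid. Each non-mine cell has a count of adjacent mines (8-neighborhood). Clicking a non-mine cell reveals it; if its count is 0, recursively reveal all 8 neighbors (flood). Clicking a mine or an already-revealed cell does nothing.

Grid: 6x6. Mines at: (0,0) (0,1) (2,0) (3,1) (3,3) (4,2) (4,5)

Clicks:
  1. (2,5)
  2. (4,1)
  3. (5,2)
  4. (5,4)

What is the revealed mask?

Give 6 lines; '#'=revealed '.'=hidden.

Answer: ..####
..####
..####
....##
.#....
..#.#.

Derivation:
Click 1 (2,5) count=0: revealed 14 new [(0,2) (0,3) (0,4) (0,5) (1,2) (1,3) (1,4) (1,5) (2,2) (2,3) (2,4) (2,5) (3,4) (3,5)] -> total=14
Click 2 (4,1) count=2: revealed 1 new [(4,1)] -> total=15
Click 3 (5,2) count=1: revealed 1 new [(5,2)] -> total=16
Click 4 (5,4) count=1: revealed 1 new [(5,4)] -> total=17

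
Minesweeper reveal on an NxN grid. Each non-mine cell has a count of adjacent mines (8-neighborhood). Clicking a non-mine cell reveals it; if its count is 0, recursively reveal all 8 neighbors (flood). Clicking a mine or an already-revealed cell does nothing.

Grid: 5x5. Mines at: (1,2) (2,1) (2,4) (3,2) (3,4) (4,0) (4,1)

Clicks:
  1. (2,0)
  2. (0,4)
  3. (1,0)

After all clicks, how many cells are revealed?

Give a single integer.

Answer: 6

Derivation:
Click 1 (2,0) count=1: revealed 1 new [(2,0)] -> total=1
Click 2 (0,4) count=0: revealed 4 new [(0,3) (0,4) (1,3) (1,4)] -> total=5
Click 3 (1,0) count=1: revealed 1 new [(1,0)] -> total=6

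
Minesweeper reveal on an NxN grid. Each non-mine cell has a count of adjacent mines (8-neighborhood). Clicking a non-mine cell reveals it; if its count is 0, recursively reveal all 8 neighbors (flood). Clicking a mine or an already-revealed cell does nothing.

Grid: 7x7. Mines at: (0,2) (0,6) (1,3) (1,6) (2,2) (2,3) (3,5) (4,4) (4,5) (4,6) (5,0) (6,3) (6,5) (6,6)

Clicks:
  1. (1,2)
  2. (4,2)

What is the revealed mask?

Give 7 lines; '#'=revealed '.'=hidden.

Click 1 (1,2) count=4: revealed 1 new [(1,2)] -> total=1
Click 2 (4,2) count=0: revealed 9 new [(3,1) (3,2) (3,3) (4,1) (4,2) (4,3) (5,1) (5,2) (5,3)] -> total=10

Answer: .......
..#....
.......
.###...
.###...
.###...
.......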